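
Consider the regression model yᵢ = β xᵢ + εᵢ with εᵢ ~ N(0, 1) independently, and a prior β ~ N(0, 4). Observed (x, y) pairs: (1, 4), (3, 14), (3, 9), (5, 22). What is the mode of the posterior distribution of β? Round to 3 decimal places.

log p(β | y) = −Σ(yᵢ − βxᵢ)²/(2·1) − β²/(2·4) + const.
Setting the derivative to zero: Σxᵢ(yᵢ − βxᵢ)/1 − β/4 = 0, so β = Σxᵢyᵢ / (Σxᵢ² + σ²/τ²).
Σxᵢyᵢ = 1·4 + 3·14 + 3·9 + 5·22 = 183; Σxᵢ² = 44; σ²/τ² = 0.25.
β̂_MAP = 183 / (44 + 0.25) = 183/44.25 ≈ 4.136.

β̂_MAP = 4.136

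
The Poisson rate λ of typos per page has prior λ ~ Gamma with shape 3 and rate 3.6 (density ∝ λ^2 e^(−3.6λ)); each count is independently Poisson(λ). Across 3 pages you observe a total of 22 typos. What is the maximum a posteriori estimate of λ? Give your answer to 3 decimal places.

λ̂_MAP = 3.636

Σxᵢ = 22, n = 3.
Posterior ∝ λ^2e^(−3.6λ) · λ^22e^(−3λ) = λ^24e^(−6.6λ), i.e. Gamma(shape=25, rate=6.6).
The mode of a Gamma(a, b) with a ≥ 1 (shape–rate) is (a−1)/b = 24/6.6 ≈ 3.636.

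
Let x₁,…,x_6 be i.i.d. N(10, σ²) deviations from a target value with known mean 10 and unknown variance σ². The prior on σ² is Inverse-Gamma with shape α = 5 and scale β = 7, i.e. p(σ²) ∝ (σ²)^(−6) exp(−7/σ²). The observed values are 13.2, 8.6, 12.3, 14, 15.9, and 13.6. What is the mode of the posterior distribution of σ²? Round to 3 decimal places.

σ̂²_MAP = 5.292

Sum of squared deviations about the known mean: SS = (13.2−10)² + (8.6−10)² + (12.3−10)² + (14−10)² + (15.9−10)² + (13.6−10)² = 81.26.
The Normal likelihood contributes (σ²)^(−n/2) exp(−SS/(2σ²)), so the posterior is Inverse-Gamma(α + n/2, β + SS/2) = Inverse-Gamma(8, 47.63).
The mode of Inverse-Gamma(a, b) is b/(a+1) = 47.63/9 ≈ 5.292.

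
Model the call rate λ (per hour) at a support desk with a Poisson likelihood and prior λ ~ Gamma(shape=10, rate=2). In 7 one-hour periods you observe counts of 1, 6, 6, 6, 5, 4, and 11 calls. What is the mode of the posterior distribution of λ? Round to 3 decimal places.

Σxᵢ = 1+6+6+6+5+4+11 = 39, with n = 7.
Posterior ∝ λ^9e^(−2λ) · λ^39e^(−7λ) = λ^48e^(−9λ), i.e. Gamma(shape=49, rate=9).
The mode of a Gamma(a, b) with a ≥ 1 (shape–rate) is (a−1)/b = 48/9 ≈ 5.333.

λ̂_MAP = 5.333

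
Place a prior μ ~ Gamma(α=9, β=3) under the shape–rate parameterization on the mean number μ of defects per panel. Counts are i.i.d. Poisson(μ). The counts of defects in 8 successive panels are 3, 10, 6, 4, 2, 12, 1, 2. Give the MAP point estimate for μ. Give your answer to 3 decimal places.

μ̂_MAP = 4.364

Σxᵢ = 3+10+6+4+2+12+1+2 = 40, with n = 8.
Posterior ∝ μ^8e^(−3μ) · μ^40e^(−8μ) = μ^48e^(−11μ), i.e. Gamma(shape=49, rate=11).
The mode of a Gamma(a, b) with a ≥ 1 (shape–rate) is (a−1)/b = 48/11 ≈ 4.364.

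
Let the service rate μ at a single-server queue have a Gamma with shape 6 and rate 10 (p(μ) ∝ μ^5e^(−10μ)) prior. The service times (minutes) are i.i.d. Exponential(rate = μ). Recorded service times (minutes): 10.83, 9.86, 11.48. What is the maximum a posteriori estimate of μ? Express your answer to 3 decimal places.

The Exponential(rate=μ) likelihood is ∝ μ^n e^(−μΣtᵢ). Here n = 3 and Σtᵢ = 10.83 + 9.86 + 11.48 = 32.17.
Posterior ∝ μ^5e^(−10μ) · μ^3e^(−32.17μ) = μ^8e^(−42.17μ), i.e. Gamma(9, 42.17).
Mode = (a−1)/b = 8/42.17 ≈ 0.190.

μ̂_MAP = 0.190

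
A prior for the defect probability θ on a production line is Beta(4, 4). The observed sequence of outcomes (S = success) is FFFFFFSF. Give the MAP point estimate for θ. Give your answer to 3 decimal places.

Prior: Beta(4, 4).
Data: 1 success in 8 trials (from the sequence). The binomial likelihood contributes θ(1−θ)^7, so the posterior is Beta(4+1, 4+7) = Beta(5, 11).
For Beta(a, b) with a, b > 1 the mode is (a−1)/(a+b−2) = 4/14 ≈ 0.286.

θ̂_MAP = 0.286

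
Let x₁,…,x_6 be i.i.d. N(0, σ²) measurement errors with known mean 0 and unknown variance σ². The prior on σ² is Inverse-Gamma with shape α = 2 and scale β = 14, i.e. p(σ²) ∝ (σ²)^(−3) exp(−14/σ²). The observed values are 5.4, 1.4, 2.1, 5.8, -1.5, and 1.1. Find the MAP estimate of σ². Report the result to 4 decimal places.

Sum of squared deviations about the known mean: SS = (5.4−0)² + (1.4−0)² + (2.1−0)² + (5.8−0)² + (-1.5−0)² + (1.1−0)² = 72.63.
The Normal likelihood contributes (σ²)^(−n/2) exp(−SS/(2σ²)), so the posterior is Inverse-Gamma(α + n/2, β + SS/2) = Inverse-Gamma(5, 50.315).
The mode of Inverse-Gamma(a, b) is b/(a+1) = 50.315/6 ≈ 8.3858.

σ̂²_MAP = 8.3858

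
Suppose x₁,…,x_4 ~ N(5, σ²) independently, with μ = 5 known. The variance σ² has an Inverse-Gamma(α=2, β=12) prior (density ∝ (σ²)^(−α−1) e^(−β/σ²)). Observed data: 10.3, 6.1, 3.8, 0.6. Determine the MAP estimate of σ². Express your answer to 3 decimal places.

σ̂²_MAP = 7.410

Sum of squared deviations about the known mean: SS = (10.3−5)² + (6.1−5)² + (3.8−5)² + (0.6−5)² = 50.1.
The Normal likelihood contributes (σ²)^(−n/2) exp(−SS/(2σ²)), so the posterior is Inverse-Gamma(α + n/2, β + SS/2) = Inverse-Gamma(4, 37.05).
The mode of Inverse-Gamma(a, b) is b/(a+1) = 37.05/5 ≈ 7.410.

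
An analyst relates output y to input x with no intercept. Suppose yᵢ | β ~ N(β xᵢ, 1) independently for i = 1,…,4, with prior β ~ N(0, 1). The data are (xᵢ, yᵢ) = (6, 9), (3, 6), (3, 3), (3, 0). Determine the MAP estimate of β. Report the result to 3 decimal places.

β̂_MAP = 1.266

log p(β | y) = −Σ(yᵢ − βxᵢ)²/(2·1) − β²/(2·1) + const.
Setting the derivative to zero: Σxᵢ(yᵢ − βxᵢ)/1 − β/1 = 0, so β = Σxᵢyᵢ / (Σxᵢ² + σ²/τ²).
Σxᵢyᵢ = 6·9 + 3·6 + 3·3 + 3·0 = 81; Σxᵢ² = 63; σ²/τ² = 1.
β̂_MAP = 81 / (63 + 1) = 81/64 ≈ 1.266.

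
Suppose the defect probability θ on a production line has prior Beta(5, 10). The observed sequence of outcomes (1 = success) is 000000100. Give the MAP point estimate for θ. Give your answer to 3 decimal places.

Prior: Beta(5, 10).
Data: 1 success in 9 trials (from the sequence). The binomial likelihood contributes θ(1−θ)^8, so the posterior is Beta(5+1, 10+8) = Beta(6, 18).
For Beta(a, b) with a, b > 1 the mode is (a−1)/(a+b−2) = 5/22 ≈ 0.227.

θ̂_MAP = 0.227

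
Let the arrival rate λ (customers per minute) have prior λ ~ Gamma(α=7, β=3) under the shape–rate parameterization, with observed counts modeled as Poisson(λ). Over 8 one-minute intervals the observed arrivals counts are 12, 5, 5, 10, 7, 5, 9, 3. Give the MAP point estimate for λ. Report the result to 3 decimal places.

λ̂_MAP = 5.636

Σxᵢ = 12+5+5+10+7+5+9+3 = 56, with n = 8.
Posterior ∝ λ^6e^(−3λ) · λ^56e^(−8λ) = λ^62e^(−11λ), i.e. Gamma(shape=63, rate=11).
The mode of a Gamma(a, b) with a ≥ 1 (shape–rate) is (a−1)/b = 62/11 ≈ 5.636.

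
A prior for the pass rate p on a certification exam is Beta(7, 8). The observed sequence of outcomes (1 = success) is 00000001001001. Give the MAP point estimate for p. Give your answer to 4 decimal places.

Prior: Beta(7, 8).
Data: 3 successes in 14 trials (from the sequence). The binomial likelihood contributes p^3(1−p)^11, so the posterior is Beta(7+3, 8+11) = Beta(10, 19).
For Beta(a, b) with a, b > 1 the mode is (a−1)/(a+b−2) = 9/27 ≈ 0.3333.

p̂_MAP = 0.3333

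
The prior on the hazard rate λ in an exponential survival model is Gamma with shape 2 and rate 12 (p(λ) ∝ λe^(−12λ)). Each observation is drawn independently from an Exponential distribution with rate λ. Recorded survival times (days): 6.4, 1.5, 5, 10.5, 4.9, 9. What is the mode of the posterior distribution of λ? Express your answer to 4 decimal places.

The Exponential(rate=λ) likelihood is ∝ λ^n e^(−λΣtᵢ). Here n = 6 and Σtᵢ = 6.4 + 1.5 + 5 + 10.5 + 4.9 + 9 = 37.3.
Posterior ∝ λe^(−12λ) · λ^6e^(−37.3λ) = λ^7e^(−49.3λ), i.e. Gamma(8, 49.3).
Mode = (a−1)/b = 7/49.3 ≈ 0.1420.

λ̂_MAP = 0.1420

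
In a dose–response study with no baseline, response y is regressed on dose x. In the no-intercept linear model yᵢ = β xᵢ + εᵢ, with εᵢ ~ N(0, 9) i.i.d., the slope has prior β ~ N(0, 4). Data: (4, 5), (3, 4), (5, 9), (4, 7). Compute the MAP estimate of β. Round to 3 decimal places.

log p(β | y) = −Σ(yᵢ − βxᵢ)²/(2·9) − β²/(2·4) + const.
Setting the derivative to zero: Σxᵢ(yᵢ − βxᵢ)/9 − β/4 = 0, so β = Σxᵢyᵢ / (Σxᵢ² + σ²/τ²).
Σxᵢyᵢ = 4·5 + 3·4 + 5·9 + 4·7 = 105; Σxᵢ² = 66; σ²/τ² = 2.25.
β̂_MAP = 105 / (66 + 2.25) = 105/68.25 ≈ 1.538.

β̂_MAP = 1.538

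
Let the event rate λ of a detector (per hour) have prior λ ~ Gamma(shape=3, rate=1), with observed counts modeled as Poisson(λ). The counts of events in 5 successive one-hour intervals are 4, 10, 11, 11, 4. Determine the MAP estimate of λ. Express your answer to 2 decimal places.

λ̂_MAP = 7.00

Σxᵢ = 4+10+11+11+4 = 40, with n = 5.
Posterior ∝ λ^2e^(−1λ) · λ^40e^(−5λ) = λ^42e^(−6λ), i.e. Gamma(shape=43, rate=6).
The mode of a Gamma(a, b) with a ≥ 1 (shape–rate) is (a−1)/b = 42/6 ≈ 7.00.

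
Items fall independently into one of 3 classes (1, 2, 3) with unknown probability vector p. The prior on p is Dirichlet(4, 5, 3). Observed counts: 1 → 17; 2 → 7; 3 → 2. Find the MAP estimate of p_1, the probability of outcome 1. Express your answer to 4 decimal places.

MAP estimate: 0.5714

The posterior is Dirichlet(αᵢ + nᵢ) = Dirichlet(21, 12, 5).
For a Dirichlet(a₁,…,a_K) with all aᵢ > 1, the mode has j-th component (aⱼ − 1)/(Σaᵢ − K).
Here Σaᵢ = 38 and K = 3, so p_1 = (21 − 1)/(38 − 3) = 20/35 ≈ 0.5714.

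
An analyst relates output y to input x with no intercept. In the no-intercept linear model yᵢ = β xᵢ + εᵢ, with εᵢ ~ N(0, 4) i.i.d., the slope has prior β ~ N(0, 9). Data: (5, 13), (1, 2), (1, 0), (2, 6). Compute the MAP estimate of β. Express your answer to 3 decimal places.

log p(β | y) = −Σ(yᵢ − βxᵢ)²/(2·4) − β²/(2·9) + const.
Setting the derivative to zero: Σxᵢ(yᵢ − βxᵢ)/4 − β/9 = 0, so β = Σxᵢyᵢ / (Σxᵢ² + σ²/τ²).
Σxᵢyᵢ = 5·13 + 1·2 + 1·0 + 2·6 = 79; Σxᵢ² = 31; σ²/τ² = 4/9.
β̂_MAP = 79 / (31 + 4/9) = 79/(283/9) = 711/283 ≈ 2.512.

β̂_MAP = 2.512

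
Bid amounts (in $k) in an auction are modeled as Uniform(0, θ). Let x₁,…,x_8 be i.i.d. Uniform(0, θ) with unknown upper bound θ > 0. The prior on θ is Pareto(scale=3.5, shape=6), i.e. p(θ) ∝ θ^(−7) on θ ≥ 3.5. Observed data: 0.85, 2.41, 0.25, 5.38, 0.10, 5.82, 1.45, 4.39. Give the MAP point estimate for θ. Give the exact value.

The Uniform(0, θ) likelihood is θ^(−n) for θ ≥ max(xᵢ), zero otherwise. Here max(xᵢ) = 5.82.
Posterior ∝ θ^(−7) · θ^(−8) = θ^(−15) on θ ≥ max(3.5, 5.82) = 5.82.
This density is strictly decreasing in θ, so the posterior mode lies at the lower boundary of the support.

θ̂_MAP = 5.82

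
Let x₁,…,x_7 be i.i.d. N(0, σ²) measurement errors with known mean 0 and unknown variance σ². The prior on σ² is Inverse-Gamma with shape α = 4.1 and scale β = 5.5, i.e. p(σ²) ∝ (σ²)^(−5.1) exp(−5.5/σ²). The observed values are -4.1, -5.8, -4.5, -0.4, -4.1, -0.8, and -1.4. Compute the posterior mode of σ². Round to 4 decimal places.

σ̂²_MAP = 5.8878

Sum of squared deviations about the known mean: SS = (-4.1−0)² + (-5.8−0)² + (-4.5−0)² + (-0.4−0)² + (-4.1−0)² + (-0.8−0)² + (-1.4−0)² = 90.27.
The Normal likelihood contributes (σ²)^(−n/2) exp(−SS/(2σ²)), so the posterior is Inverse-Gamma(α + n/2, β + SS/2) = Inverse-Gamma(7.6, 50.635).
The mode of Inverse-Gamma(a, b) is b/(a+1) = 50.635/8.6 ≈ 5.8878.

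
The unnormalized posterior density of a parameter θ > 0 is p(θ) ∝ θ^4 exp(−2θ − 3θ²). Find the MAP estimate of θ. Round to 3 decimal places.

ℓ'(θ) = 4/θ − 2 − 6θ. Setting this to zero and multiplying by θ: 6θ² + 2θ − 4 = 0.
θ = (−2 + √(2² + 4·6·4)) / (2·6) = (−2 + √100) / 12 = (−2 + 10)/12 = 2/3.
ℓ''(θ) = −4/θ² − 6 < 0, confirming a maximum.

θ̂_MAP = 0.667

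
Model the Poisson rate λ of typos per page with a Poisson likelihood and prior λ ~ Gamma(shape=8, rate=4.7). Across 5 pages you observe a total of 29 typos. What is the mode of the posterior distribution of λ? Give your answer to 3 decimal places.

Σxᵢ = 29, n = 5.
Posterior ∝ λ^7e^(−4.7λ) · λ^29e^(−5λ) = λ^36e^(−9.7λ), i.e. Gamma(shape=37, rate=9.7).
The mode of a Gamma(a, b) with a ≥ 1 (shape–rate) is (a−1)/b = 36/9.7 ≈ 3.711.

λ̂_MAP = 3.711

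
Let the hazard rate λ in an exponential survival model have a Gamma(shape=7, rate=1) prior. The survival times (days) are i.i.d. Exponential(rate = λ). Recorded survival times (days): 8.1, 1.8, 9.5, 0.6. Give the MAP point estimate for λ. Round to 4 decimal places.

The Exponential(rate=λ) likelihood is ∝ λ^n e^(−λΣtᵢ). Here n = 4 and Σtᵢ = 8.1 + 1.8 + 9.5 + 0.6 = 20.
Posterior ∝ λ^6e^(−1λ) · λ^4e^(−20λ) = λ^10e^(−21λ), i.e. Gamma(11, 21).
Mode = (a−1)/b = 10/21 ≈ 0.4762.

λ̂_MAP = 0.4762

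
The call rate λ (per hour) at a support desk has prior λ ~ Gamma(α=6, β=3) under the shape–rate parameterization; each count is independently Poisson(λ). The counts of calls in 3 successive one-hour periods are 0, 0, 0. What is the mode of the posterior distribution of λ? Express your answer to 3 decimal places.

λ̂_MAP = 0.833

Σxᵢ = 0+0+0 = 0, with n = 3.
Posterior ∝ λ^5e^(−3λ) · 1e^(−3λ) = λ^5e^(−6λ), i.e. Gamma(shape=6, rate=6).
The mode of a Gamma(a, b) with a ≥ 1 (shape–rate) is (a−1)/b = 5/6 ≈ 0.833.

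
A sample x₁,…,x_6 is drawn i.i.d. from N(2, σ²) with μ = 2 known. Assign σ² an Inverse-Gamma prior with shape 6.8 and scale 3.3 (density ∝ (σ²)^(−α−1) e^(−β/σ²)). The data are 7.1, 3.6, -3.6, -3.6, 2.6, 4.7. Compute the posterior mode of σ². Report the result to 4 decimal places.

σ̂²_MAP = 4.8861

Sum of squared deviations about the known mean: SS = (7.1−2)² + (3.6−2)² + (-3.6−2)² + (-3.6−2)² + (2.6−2)² + (4.7−2)² = 98.94.
The Normal likelihood contributes (σ²)^(−n/2) exp(−SS/(2σ²)), so the posterior is Inverse-Gamma(α + n/2, β + SS/2) = Inverse-Gamma(9.8, 52.77).
The mode of Inverse-Gamma(a, b) is b/(a+1) = 52.77/10.8 ≈ 4.8861.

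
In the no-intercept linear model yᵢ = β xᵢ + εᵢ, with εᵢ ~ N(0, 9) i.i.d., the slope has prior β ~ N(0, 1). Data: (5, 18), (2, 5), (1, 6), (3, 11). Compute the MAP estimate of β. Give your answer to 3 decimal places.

β̂_MAP = 2.896

log p(β | y) = −Σ(yᵢ − βxᵢ)²/(2·9) − β²/(2·1) + const.
Setting the derivative to zero: Σxᵢ(yᵢ − βxᵢ)/9 − β/1 = 0, so β = Σxᵢyᵢ / (Σxᵢ² + σ²/τ²).
Σxᵢyᵢ = 5·18 + 2·5 + 1·6 + 3·11 = 139; Σxᵢ² = 39; σ²/τ² = 9.
β̂_MAP = 139 / (39 + 9) = 139/48 ≈ 2.896.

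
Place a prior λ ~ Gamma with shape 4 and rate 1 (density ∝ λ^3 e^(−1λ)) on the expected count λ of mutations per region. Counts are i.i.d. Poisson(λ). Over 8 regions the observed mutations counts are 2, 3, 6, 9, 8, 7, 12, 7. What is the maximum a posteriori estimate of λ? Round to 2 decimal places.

λ̂_MAP = 6.33

Σxᵢ = 2+3+6+9+8+7+12+7 = 54, with n = 8.
Posterior ∝ λ^3e^(−1λ) · λ^54e^(−8λ) = λ^57e^(−9λ), i.e. Gamma(shape=58, rate=9).
The mode of a Gamma(a, b) with a ≥ 1 (shape–rate) is (a−1)/b = 57/9 ≈ 6.33.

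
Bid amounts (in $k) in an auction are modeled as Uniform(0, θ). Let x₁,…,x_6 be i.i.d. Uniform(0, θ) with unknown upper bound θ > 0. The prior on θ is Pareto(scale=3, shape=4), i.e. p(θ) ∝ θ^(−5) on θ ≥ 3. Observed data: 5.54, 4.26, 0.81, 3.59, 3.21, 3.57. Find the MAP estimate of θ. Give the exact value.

θ̂_MAP = 5.54

The Uniform(0, θ) likelihood is θ^(−n) for θ ≥ max(xᵢ), zero otherwise. Here max(xᵢ) = 5.54.
Posterior ∝ θ^(−5) · θ^(−6) = θ^(−11) on θ ≥ max(3, 5.54) = 5.54.
This density is strictly decreasing in θ, so the posterior mode lies at the lower boundary of the support.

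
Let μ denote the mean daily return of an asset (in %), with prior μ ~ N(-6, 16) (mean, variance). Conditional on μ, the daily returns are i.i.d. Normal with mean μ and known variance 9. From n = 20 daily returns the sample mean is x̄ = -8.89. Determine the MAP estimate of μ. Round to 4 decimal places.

μ̂_MAP = -8.8109

n = 20, x̄ = -8.89.
For a Normal prior and Normal likelihood with known variance, the posterior is Normal; its mode equals its mean, the precision-weighted average.
Prior precision 1/σ₀² = 1/16 = 0.0625; data precision n/σ² = 20/9.
μ̂ = (0.0625·(-6) + (20/9)·(-8.89)) / (0.0625 + 20/9) = (-7247/360)/(329/144) = -14494/1645 ≈ -8.8109.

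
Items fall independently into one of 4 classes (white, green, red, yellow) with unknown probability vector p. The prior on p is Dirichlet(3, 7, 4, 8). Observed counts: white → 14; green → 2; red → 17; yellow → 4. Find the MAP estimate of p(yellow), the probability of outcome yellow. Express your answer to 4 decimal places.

MAP estimate of p(yellow) = 0.2000

The posterior is Dirichlet(αᵢ + nᵢ) = Dirichlet(17, 9, 21, 12).
For a Dirichlet(a₁,…,a_K) with all aᵢ > 1, the mode has j-th component (aⱼ − 1)/(Σaᵢ − K).
Here Σaᵢ = 59 and K = 4, so p(yellow) = (12 − 1)/(59 − 4) = 11/55 ≈ 0.2000.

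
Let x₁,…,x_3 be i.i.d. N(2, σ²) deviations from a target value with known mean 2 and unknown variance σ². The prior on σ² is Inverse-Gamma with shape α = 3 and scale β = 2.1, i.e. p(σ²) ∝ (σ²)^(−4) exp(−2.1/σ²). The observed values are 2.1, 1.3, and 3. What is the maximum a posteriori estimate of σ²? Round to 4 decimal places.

Sum of squared deviations about the known mean: SS = (2.1−2)² + (1.3−2)² + (3−2)² = 1.5.
The Normal likelihood contributes (σ²)^(−n/2) exp(−SS/(2σ²)), so the posterior is Inverse-Gamma(α + n/2, β + SS/2) = Inverse-Gamma(4.5, 2.85).
The mode of Inverse-Gamma(a, b) is b/(a+1) = 2.85/5.5 ≈ 0.5182.

σ̂²_MAP = 0.5182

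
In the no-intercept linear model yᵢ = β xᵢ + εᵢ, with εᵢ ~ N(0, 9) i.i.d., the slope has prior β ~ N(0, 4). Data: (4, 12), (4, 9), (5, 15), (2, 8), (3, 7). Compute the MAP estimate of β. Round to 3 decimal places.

log p(β | y) = −Σ(yᵢ − βxᵢ)²/(2·9) − β²/(2·4) + const.
Setting the derivative to zero: Σxᵢ(yᵢ − βxᵢ)/9 − β/4 = 0, so β = Σxᵢyᵢ / (Σxᵢ² + σ²/τ²).
Σxᵢyᵢ = 4·12 + 4·9 + 5·15 + 2·8 + 3·7 = 196; Σxᵢ² = 70; σ²/τ² = 2.25.
β̂_MAP = 196 / (70 + 2.25) = 196/72.25 ≈ 2.713.

β̂_MAP = 2.713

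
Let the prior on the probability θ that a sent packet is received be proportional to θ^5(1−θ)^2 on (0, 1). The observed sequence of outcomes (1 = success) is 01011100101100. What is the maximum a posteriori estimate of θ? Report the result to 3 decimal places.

θ̂_MAP = 0.571

The prior density ∝ θ^5(1−θ)^2 is the kernel of Beta(6, 3).
Data: 7 successes in 14 trials (from the sequence). The binomial likelihood contributes θ^7(1−θ)^7, so the posterior is Beta(6+7, 3+7) = Beta(13, 10).
For Beta(a, b) with a, b > 1 the mode is (a−1)/(a+b−2) = 12/21 ≈ 0.571.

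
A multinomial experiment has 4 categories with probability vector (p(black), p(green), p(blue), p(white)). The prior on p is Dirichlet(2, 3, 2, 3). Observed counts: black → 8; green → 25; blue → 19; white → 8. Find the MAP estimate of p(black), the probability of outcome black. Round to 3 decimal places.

MAP estimate of p(black) = 0.136

The posterior is Dirichlet(αᵢ + nᵢ) = Dirichlet(10, 28, 21, 11).
For a Dirichlet(a₁,…,a_K) with all aᵢ > 1, the mode has j-th component (aⱼ − 1)/(Σaᵢ − K).
Here Σaᵢ = 70 and K = 4, so p(black) = (10 − 1)/(70 − 4) = 9/66 ≈ 0.136.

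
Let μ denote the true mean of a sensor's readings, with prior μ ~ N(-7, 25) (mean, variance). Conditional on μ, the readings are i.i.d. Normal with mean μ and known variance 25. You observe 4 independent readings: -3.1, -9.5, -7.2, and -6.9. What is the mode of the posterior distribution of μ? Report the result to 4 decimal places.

μ̂_MAP = -6.7400

n = 4; x̄ = ((-3.1) + (-9.5) + (-7.2) + (-6.9))/4 = -26.7/4 = -6.675.
For a Normal prior and Normal likelihood with known variance, the posterior is Normal; its mode equals its mean, the precision-weighted average.
Prior precision 1/σ₀² = 1/25 = 0.04; data precision n/σ² = 4/25 = 0.16.
μ̂ = (0.04·(-7) + 0.16·(-6.675)) / (0.04 + 0.16) = (-1.348)/0.2 = -6.7400.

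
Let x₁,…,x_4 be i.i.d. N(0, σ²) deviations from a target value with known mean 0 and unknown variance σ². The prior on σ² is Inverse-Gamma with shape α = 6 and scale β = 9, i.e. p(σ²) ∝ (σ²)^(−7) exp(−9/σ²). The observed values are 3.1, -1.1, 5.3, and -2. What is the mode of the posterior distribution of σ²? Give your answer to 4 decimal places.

σ̂²_MAP = 3.3839

Sum of squared deviations about the known mean: SS = (3.1−0)² + (-1.1−0)² + (5.3−0)² + (-2−0)² = 42.91.
The Normal likelihood contributes (σ²)^(−n/2) exp(−SS/(2σ²)), so the posterior is Inverse-Gamma(α + n/2, β + SS/2) = Inverse-Gamma(8, 30.455).
The mode of Inverse-Gamma(a, b) is b/(a+1) = 30.455/9 ≈ 3.3839.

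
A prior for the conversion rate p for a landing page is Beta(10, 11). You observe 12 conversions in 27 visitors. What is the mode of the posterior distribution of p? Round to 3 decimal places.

p̂_MAP = 0.457

Prior: Beta(10, 11).
Data: 12 successes in 27 trials. The binomial likelihood contributes p^12(1−p)^15, so the posterior is Beta(10+12, 11+15) = Beta(22, 26).
For Beta(a, b) with a, b > 1 the mode is (a−1)/(a+b−2) = 21/46 ≈ 0.457.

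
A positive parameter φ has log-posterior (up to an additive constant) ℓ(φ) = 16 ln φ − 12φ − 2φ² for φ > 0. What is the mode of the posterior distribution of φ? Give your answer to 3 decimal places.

ℓ'(φ) = 16/φ − 12 − 4φ. Setting this to zero and multiplying by φ: 4φ² + 12φ − 16 = 0.
φ = (−12 + √(12² + 4·4·16)) / (2·4) = (−12 + √400) / 8 = (−12 + 20)/8 = 1.
ℓ''(φ) = −16/φ² − 4 < 0, confirming a maximum.

φ̂_MAP = 1.000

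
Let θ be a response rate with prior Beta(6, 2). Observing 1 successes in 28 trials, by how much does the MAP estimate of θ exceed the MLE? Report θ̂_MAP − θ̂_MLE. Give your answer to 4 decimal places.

Posterior is Beta(7, 29); MAP = (7−1)/(36−2) = 6/34 ≈ 0.17647.
MLE ignores the prior: θ̂_MLE = k/n = 1/28 ≈ 0.03571.
Difference = 6/34 − 1/28 = 67/476 ≈ 0.1408.

MAP − MLE = 0.1408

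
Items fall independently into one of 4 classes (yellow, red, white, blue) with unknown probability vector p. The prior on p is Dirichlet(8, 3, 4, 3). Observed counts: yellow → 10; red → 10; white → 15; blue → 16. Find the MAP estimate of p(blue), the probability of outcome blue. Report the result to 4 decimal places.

MAP estimate of p(blue) = 0.2769

The posterior is Dirichlet(αᵢ + nᵢ) = Dirichlet(18, 13, 19, 19).
For a Dirichlet(a₁,…,a_K) with all aᵢ > 1, the mode has j-th component (aⱼ − 1)/(Σaᵢ − K).
Here Σaᵢ = 69 and K = 4, so p(blue) = (19 − 1)/(69 − 4) = 18/65 ≈ 0.2769.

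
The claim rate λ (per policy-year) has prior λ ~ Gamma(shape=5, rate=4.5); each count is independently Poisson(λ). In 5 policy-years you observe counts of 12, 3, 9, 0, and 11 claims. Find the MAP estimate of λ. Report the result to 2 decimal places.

Σxᵢ = 12+3+9+0+11 = 35, with n = 5.
Posterior ∝ λ^4e^(−4.5λ) · λ^35e^(−5λ) = λ^39e^(−9.5λ), i.e. Gamma(shape=40, rate=9.5).
The mode of a Gamma(a, b) with a ≥ 1 (shape–rate) is (a−1)/b = 39/9.5 ≈ 4.11.

λ̂_MAP = 4.11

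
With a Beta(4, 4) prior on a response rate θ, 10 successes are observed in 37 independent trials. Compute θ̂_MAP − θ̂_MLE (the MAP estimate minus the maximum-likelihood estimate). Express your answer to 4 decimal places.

Posterior is Beta(14, 31); MAP = (14−1)/(45−2) = 13/43 ≈ 0.30233.
MLE ignores the prior: θ̂_MLE = k/n = 10/37 ≈ 0.27027.
Difference = 13/43 − 10/37 = 51/1591 ≈ 0.0321.

MAP − MLE = 0.0321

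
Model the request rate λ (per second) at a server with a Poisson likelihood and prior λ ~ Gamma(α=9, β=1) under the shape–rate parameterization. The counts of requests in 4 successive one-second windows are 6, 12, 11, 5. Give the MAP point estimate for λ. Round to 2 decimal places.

λ̂_MAP = 8.40

Σxᵢ = 6+12+11+5 = 34, with n = 4.
Posterior ∝ λ^8e^(−1λ) · λ^34e^(−4λ) = λ^42e^(−5λ), i.e. Gamma(shape=43, rate=5).
The mode of a Gamma(a, b) with a ≥ 1 (shape–rate) is (a−1)/b = 42/5 ≈ 8.40.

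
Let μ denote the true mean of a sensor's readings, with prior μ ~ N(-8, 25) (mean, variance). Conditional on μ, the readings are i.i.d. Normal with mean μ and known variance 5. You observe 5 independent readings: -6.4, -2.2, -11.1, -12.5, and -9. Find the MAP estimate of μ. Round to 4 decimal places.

n = 5; x̄ = ((-6.4) + (-2.2) + (-11.1) + (-12.5) + (-9))/5 = -41.2/5 = -8.24.
For a Normal prior and Normal likelihood with known variance, the posterior is Normal; its mode equals its mean, the precision-weighted average.
Prior precision 1/σ₀² = 1/25 = 0.04; data precision n/σ² = 5/5 = 1.
μ̂ = (0.04·(-8) + 1·(-8.24)) / (0.04 + 1) = (-8.56)/1.04 = -107/13 ≈ -8.2308.

μ̂_MAP = -8.2308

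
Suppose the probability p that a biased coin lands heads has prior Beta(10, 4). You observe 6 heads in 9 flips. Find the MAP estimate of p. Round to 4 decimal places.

Prior: Beta(10, 4).
Data: 6 successes in 9 trials. The binomial likelihood contributes p^6(1−p)^3, so the posterior is Beta(10+6, 4+3) = Beta(16, 7).
For Beta(a, b) with a, b > 1 the mode is (a−1)/(a+b−2) = 15/21 ≈ 0.7143.

p̂_MAP = 0.7143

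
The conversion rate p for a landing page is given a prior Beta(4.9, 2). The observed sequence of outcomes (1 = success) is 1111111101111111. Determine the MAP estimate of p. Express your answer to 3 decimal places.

p̂_MAP = 0.904

Prior: Beta(4.9, 2).
Data: 15 successes in 16 trials (from the sequence). The binomial likelihood contributes p^15(1−p)^1, so the posterior is Beta(4.9+15, 2+1) = Beta(19.9, 3).
For Beta(a, b) with a, b > 1 the mode is (a−1)/(a+b−2) = 18.9/20.9 ≈ 0.904.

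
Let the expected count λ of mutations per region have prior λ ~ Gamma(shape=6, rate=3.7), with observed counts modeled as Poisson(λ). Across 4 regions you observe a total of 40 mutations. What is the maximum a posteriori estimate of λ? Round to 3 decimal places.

Σxᵢ = 40, n = 4.
Posterior ∝ λ^5e^(−3.7λ) · λ^40e^(−4λ) = λ^45e^(−7.7λ), i.e. Gamma(shape=46, rate=7.7).
The mode of a Gamma(a, b) with a ≥ 1 (shape–rate) is (a−1)/b = 45/7.7 ≈ 5.844.

λ̂_MAP = 5.844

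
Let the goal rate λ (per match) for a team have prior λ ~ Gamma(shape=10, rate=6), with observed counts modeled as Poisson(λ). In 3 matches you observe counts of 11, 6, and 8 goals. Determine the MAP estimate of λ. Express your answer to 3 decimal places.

λ̂_MAP = 3.778

Σxᵢ = 11+6+8 = 25, with n = 3.
Posterior ∝ λ^9e^(−6λ) · λ^25e^(−3λ) = λ^34e^(−9λ), i.e. Gamma(shape=35, rate=9).
The mode of a Gamma(a, b) with a ≥ 1 (shape–rate) is (a−1)/b = 34/9 ≈ 3.778.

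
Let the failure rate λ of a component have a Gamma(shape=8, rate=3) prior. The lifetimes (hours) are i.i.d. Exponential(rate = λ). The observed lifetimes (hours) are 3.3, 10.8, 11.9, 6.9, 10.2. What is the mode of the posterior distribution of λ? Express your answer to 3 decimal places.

The Exponential(rate=λ) likelihood is ∝ λ^n e^(−λΣtᵢ). Here n = 5 and Σtᵢ = 3.3 + 10.8 + 11.9 + 6.9 + 10.2 = 43.1.
Posterior ∝ λ^7e^(−3λ) · λ^5e^(−43.1λ) = λ^12e^(−46.1λ), i.e. Gamma(13, 46.1).
Mode = (a−1)/b = 12/46.1 ≈ 0.260.

λ̂_MAP = 0.260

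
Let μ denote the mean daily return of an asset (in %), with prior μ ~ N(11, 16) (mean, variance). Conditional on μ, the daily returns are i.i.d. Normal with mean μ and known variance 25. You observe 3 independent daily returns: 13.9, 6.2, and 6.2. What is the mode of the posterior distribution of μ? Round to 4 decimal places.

n = 3; x̄ = (13.9 + 6.2 + 6.2)/3 = 26.3/3 = 263/30 ≈ 8.7667.
For a Normal prior and Normal likelihood with known variance, the posterior is Normal; its mode equals its mean, the precision-weighted average.
Prior precision 1/σ₀² = 1/16 = 0.0625; data precision n/σ² = 3/25 = 0.12.
μ̂ = (0.0625·11 + 0.12·(263/30)) / (0.0625 + 0.12) = 1.7395/0.1825 = 3479/365 ≈ 9.5315.

μ̂_MAP = 9.5315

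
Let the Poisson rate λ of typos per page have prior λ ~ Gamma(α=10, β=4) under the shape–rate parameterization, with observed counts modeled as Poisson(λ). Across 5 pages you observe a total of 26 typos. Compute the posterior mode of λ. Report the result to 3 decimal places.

λ̂_MAP = 3.889

Σxᵢ = 26, n = 5.
Posterior ∝ λ^9e^(−4λ) · λ^26e^(−5λ) = λ^35e^(−9λ), i.e. Gamma(shape=36, rate=9).
The mode of a Gamma(a, b) with a ≥ 1 (shape–rate) is (a−1)/b = 35/9 ≈ 3.889.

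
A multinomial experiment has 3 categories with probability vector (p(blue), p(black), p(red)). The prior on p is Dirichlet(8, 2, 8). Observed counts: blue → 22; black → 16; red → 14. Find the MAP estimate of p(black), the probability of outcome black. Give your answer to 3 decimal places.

MAP estimate of p(black) = 0.254

The posterior is Dirichlet(αᵢ + nᵢ) = Dirichlet(30, 18, 22).
For a Dirichlet(a₁,…,a_K) with all aᵢ > 1, the mode has j-th component (aⱼ − 1)/(Σaᵢ − K).
Here Σaᵢ = 70 and K = 3, so p(black) = (18 − 1)/(70 − 3) = 17/67 ≈ 0.254.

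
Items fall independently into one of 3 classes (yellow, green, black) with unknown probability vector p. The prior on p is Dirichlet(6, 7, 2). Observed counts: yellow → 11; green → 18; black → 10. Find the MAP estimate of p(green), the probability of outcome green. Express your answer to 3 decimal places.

The posterior is Dirichlet(αᵢ + nᵢ) = Dirichlet(17, 25, 12).
For a Dirichlet(a₁,…,a_K) with all aᵢ > 1, the mode has j-th component (aⱼ − 1)/(Σaᵢ − K).
Here Σaᵢ = 54 and K = 3, so p(green) = (25 − 1)/(54 − 3) = 24/51 ≈ 0.471.

MAP estimate of p(green) = 0.471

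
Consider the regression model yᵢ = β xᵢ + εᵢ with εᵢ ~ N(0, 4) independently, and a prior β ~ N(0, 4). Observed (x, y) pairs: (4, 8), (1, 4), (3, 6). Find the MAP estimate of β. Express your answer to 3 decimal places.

log p(β | y) = −Σ(yᵢ − βxᵢ)²/(2·4) − β²/(2·4) + const.
Setting the derivative to zero: Σxᵢ(yᵢ − βxᵢ)/4 − β/4 = 0, so β = Σxᵢyᵢ / (Σxᵢ² + σ²/τ²).
Σxᵢyᵢ = 4·8 + 1·4 + 3·6 = 54; Σxᵢ² = 26; σ²/τ² = 1.
β̂_MAP = 54 / (26 + 1) = 54/27 ≈ 2.000.

β̂_MAP = 2.000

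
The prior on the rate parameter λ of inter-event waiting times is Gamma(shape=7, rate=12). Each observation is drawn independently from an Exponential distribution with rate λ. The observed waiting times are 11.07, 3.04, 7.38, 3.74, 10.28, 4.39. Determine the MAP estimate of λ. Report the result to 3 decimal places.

λ̂_MAP = 0.231

The Exponential(rate=λ) likelihood is ∝ λ^n e^(−λΣtᵢ). Here n = 6 and Σtᵢ = 11.07 + 3.04 + 7.38 + 3.74 + 10.28 + 4.39 = 39.90.
Posterior ∝ λ^6e^(−12λ) · λ^6e^(−39.90λ) = λ^12e^(−51.90λ), i.e. Gamma(13, 51.90).
Mode = (a−1)/b = 12/51.90 ≈ 0.231.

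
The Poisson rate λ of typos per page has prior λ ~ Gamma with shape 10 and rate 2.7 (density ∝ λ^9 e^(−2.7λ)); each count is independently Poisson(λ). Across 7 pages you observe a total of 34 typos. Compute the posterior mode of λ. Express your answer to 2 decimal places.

λ̂_MAP = 4.43

Σxᵢ = 34, n = 7.
Posterior ∝ λ^9e^(−2.7λ) · λ^34e^(−7λ) = λ^43e^(−9.7λ), i.e. Gamma(shape=44, rate=9.7).
The mode of a Gamma(a, b) with a ≥ 1 (shape–rate) is (a−1)/b = 43/9.7 ≈ 4.43.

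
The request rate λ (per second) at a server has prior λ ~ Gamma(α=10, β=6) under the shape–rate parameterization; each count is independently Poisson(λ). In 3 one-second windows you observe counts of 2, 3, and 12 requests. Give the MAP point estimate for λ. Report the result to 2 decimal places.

Σxᵢ = 2+3+12 = 17, with n = 3.
Posterior ∝ λ^9e^(−6λ) · λ^17e^(−3λ) = λ^26e^(−9λ), i.e. Gamma(shape=27, rate=9).
The mode of a Gamma(a, b) with a ≥ 1 (shape–rate) is (a−1)/b = 26/9 ≈ 2.89.

λ̂_MAP = 2.89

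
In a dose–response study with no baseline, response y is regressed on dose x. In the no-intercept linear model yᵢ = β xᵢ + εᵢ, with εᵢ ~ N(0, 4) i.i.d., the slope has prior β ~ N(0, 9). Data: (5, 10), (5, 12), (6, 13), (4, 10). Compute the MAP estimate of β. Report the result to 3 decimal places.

log p(β | y) = −Σ(yᵢ − βxᵢ)²/(2·4) − β²/(2·9) + const.
Setting the derivative to zero: Σxᵢ(yᵢ − βxᵢ)/4 − β/9 = 0, so β = Σxᵢyᵢ / (Σxᵢ² + σ²/τ²).
Σxᵢyᵢ = 5·10 + 5·12 + 6·13 + 4·10 = 228; Σxᵢ² = 102; σ²/τ² = 4/9.
β̂_MAP = 228 / (102 + 4/9) = 228/(922/9) = 1026/461 ≈ 2.226.

β̂_MAP = 2.226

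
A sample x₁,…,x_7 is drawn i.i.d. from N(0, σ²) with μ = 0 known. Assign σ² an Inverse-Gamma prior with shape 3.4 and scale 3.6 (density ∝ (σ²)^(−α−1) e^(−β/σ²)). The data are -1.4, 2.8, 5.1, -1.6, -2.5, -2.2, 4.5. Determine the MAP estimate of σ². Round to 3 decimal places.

σ̂²_MAP = 4.868

Sum of squared deviations about the known mean: SS = (-1.4−0)² + (2.8−0)² + (5.1−0)² + (-1.6−0)² + (-2.5−0)² + (-2.2−0)² + (4.5−0)² = 69.71.
The Normal likelihood contributes (σ²)^(−n/2) exp(−SS/(2σ²)), so the posterior is Inverse-Gamma(α + n/2, β + SS/2) = Inverse-Gamma(6.9, 38.455).
The mode of Inverse-Gamma(a, b) is b/(a+1) = 38.455/7.9 ≈ 4.868.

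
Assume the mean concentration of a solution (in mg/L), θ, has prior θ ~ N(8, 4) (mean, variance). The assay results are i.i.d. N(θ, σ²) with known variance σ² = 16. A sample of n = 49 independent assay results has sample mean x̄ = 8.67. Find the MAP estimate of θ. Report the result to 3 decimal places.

θ̂_MAP = 8.619

n = 49, x̄ = 8.67.
For a Normal prior and Normal likelihood with known variance, the posterior is Normal; its mode equals its mean, the precision-weighted average.
Prior precision 1/σ₀² = 1/4 = 0.25; data precision n/σ² = 49/16 = 3.0625.
θ̂ = (0.25·8 + 3.0625·8.67) / (0.25 + 3.0625) = 28.551875/3.3125 = 45683/5300 ≈ 8.619.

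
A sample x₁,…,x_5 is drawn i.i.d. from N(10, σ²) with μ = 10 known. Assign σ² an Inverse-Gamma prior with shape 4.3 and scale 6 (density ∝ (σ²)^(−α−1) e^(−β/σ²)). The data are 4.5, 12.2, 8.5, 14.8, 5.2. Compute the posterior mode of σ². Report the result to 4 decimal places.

Sum of squared deviations about the known mean: SS = (4.5−10)² + (12.2−10)² + (8.5−10)² + (14.8−10)² + (5.2−10)² = 83.42.
The Normal likelihood contributes (σ²)^(−n/2) exp(−SS/(2σ²)), so the posterior is Inverse-Gamma(α + n/2, β + SS/2) = Inverse-Gamma(6.8, 47.71).
The mode of Inverse-Gamma(a, b) is b/(a+1) = 47.71/7.8 ≈ 6.1167.

σ̂²_MAP = 6.1167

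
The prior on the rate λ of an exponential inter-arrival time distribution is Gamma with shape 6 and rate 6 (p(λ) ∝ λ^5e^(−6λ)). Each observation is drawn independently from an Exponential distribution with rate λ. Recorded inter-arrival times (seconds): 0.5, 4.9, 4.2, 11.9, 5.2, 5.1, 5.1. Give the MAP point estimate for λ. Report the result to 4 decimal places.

λ̂_MAP = 0.2797

The Exponential(rate=λ) likelihood is ∝ λ^n e^(−λΣtᵢ). Here n = 7 and Σtᵢ = 0.5 + 4.9 + 4.2 + 11.9 + 5.2 + 5.1 + 5.1 = 36.9.
Posterior ∝ λ^5e^(−6λ) · λ^7e^(−36.9λ) = λ^12e^(−42.9λ), i.e. Gamma(13, 42.9).
Mode = (a−1)/b = 12/42.9 ≈ 0.2797.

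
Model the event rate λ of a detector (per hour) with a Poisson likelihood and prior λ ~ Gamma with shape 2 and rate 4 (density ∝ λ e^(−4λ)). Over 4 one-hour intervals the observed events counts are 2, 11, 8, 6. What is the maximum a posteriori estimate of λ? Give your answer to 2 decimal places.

λ̂_MAP = 3.50

Σxᵢ = 2+11+8+6 = 27, with n = 4.
Posterior ∝ λe^(−4λ) · λ^27e^(−4λ) = λ^28e^(−8λ), i.e. Gamma(shape=29, rate=8).
The mode of a Gamma(a, b) with a ≥ 1 (shape–rate) is (a−1)/b = 28/8 ≈ 3.50.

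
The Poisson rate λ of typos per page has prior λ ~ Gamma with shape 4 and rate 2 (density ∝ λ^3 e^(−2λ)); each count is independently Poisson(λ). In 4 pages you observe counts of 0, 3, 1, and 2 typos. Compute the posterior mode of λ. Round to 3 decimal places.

Σxᵢ = 0+3+1+2 = 6, with n = 4.
Posterior ∝ λ^3e^(−2λ) · λ^6e^(−4λ) = λ^9e^(−6λ), i.e. Gamma(shape=10, rate=6).
The mode of a Gamma(a, b) with a ≥ 1 (shape–rate) is (a−1)/b = 9/6 ≈ 1.500.

λ̂_MAP = 1.500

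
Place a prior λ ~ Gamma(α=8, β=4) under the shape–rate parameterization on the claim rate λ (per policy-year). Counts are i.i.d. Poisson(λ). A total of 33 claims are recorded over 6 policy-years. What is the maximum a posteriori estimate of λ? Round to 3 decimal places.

Σxᵢ = 33, n = 6.
Posterior ∝ λ^7e^(−4λ) · λ^33e^(−6λ) = λ^40e^(−10λ), i.e. Gamma(shape=41, rate=10).
The mode of a Gamma(a, b) with a ≥ 1 (shape–rate) is (a−1)/b = 40/10 ≈ 4.000.

λ̂_MAP = 4.000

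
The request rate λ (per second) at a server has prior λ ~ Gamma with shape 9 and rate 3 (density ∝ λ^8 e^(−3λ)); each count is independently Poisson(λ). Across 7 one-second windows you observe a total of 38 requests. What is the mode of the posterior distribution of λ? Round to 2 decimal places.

λ̂_MAP = 4.60

Σxᵢ = 38, n = 7.
Posterior ∝ λ^8e^(−3λ) · λ^38e^(−7λ) = λ^46e^(−10λ), i.e. Gamma(shape=47, rate=10).
The mode of a Gamma(a, b) with a ≥ 1 (shape–rate) is (a−1)/b = 46/10 ≈ 4.60.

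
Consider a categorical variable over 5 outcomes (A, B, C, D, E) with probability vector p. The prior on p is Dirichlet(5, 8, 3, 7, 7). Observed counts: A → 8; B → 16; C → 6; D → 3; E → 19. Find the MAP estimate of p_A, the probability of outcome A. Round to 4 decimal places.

The posterior is Dirichlet(αᵢ + nᵢ) = Dirichlet(13, 24, 9, 10, 26).
For a Dirichlet(a₁,…,a_K) with all aᵢ > 1, the mode has j-th component (aⱼ − 1)/(Σaᵢ − K).
Here Σaᵢ = 82 and K = 5, so p_A = (13 − 1)/(82 − 5) = 12/77 ≈ 0.1558.

MAP estimate of p_A = 0.1558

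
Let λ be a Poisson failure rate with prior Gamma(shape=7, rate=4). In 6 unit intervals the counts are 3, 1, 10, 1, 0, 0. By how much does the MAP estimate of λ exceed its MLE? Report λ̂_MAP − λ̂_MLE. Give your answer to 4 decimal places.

MAP − MLE = -0.4000

Σxᵢ = 15. Posterior is Gamma(22, 10); MAP = (22−1)/10 = 21/10 ≈ 2.10000.
MLE = x̄ = 15/6 ≈ 2.50000.
Difference = 21/10 − 15/6 = -2/5 ≈ -0.4000.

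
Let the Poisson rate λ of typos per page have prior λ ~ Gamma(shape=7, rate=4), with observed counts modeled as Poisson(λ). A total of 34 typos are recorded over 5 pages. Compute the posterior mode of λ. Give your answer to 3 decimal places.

λ̂_MAP = 4.444

Σxᵢ = 34, n = 5.
Posterior ∝ λ^6e^(−4λ) · λ^34e^(−5λ) = λ^40e^(−9λ), i.e. Gamma(shape=41, rate=9).
The mode of a Gamma(a, b) with a ≥ 1 (shape–rate) is (a−1)/b = 40/9 ≈ 4.444.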